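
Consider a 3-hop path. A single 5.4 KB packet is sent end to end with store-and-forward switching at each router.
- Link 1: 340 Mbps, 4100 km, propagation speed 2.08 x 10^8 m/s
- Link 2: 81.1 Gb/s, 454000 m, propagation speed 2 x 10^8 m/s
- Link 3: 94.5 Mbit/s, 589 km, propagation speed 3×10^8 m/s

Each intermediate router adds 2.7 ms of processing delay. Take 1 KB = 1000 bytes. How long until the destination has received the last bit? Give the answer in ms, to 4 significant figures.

29.93 ms

L = 43200 bits.
Transmission delays (L/R per hop): 0.127059, 0.000532676, 0.457143 ms; sum = 0.584734 ms.
Propagation delays (d/s per hop): 19.7115, 2.27, 1.96333 ms; sum = 23.9449 ms.
Processing at 2 router(s): 2 × 2.7 ms = 5.4 ms.
End-to-end = 29.93 ms.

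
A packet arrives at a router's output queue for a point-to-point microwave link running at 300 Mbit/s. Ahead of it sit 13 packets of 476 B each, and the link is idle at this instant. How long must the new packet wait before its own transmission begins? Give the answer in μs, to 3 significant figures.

165 μs

Each queued packet: L/R = 3808/300000000 = 12.6933 μs.
13 queued → 165.013 μs.
Queuing delay = 165 μs.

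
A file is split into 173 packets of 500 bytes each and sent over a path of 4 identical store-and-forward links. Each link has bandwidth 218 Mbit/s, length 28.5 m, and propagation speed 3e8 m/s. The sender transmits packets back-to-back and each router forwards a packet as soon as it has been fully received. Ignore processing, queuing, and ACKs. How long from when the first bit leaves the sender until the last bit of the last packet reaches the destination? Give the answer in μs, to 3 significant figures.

3230 μs

Per-hop transmission t_tx = L/R = 4000/218000000 = 18.3486 μs.
Per-hop propagation t_prop = 28.5/300000000 = 0.095 μs.
Pipeline fill: first packet needs 4·t_tx to clear all hops; remaining 172 packets each add one t_tx.
Total = (4+173-1)·t_tx + 4·t_prop = 176·18.3486 + 4·0.095 = 3230 μs.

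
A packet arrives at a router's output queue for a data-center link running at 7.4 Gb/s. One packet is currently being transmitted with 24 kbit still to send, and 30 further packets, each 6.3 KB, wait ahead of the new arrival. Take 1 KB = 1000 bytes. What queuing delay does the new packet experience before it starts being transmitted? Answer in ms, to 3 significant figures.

Each queued packet: L/R = 50400/7400000000 = 0.00681081 ms.
30 queued → 0.204324 ms.
Plus remaining 24000 bits of current packet: 0.00324324 ms.
Queuing delay = 0.208 ms.

0.208 ms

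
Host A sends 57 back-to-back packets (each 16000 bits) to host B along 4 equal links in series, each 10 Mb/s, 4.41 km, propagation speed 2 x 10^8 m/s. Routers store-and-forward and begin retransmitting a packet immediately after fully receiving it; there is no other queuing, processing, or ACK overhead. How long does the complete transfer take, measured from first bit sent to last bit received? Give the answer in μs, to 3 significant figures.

96100 μs

Per-hop transmission t_tx = L/R = 16000/10000000 = 1600 μs.
Per-hop propagation t_prop = 4410/200000000 = 22.05 μs.
Pipeline fill: first packet needs 4·t_tx to clear all hops; remaining 56 packets each add one t_tx.
Total = (4+57-1)·t_tx + 4·t_prop = 60·1600 + 4·22.05 = 96100 μs.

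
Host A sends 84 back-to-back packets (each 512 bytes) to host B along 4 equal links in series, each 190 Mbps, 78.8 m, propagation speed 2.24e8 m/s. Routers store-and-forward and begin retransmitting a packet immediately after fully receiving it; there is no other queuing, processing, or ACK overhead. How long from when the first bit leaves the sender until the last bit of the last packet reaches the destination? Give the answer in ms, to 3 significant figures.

1.88 ms

Per-hop transmission t_tx = L/R = 4096/190000000 = 0.0215579 ms.
Per-hop propagation t_prop = 78.8/2.24e+08 = 0.000351786 ms.
Pipeline fill: first packet needs 4·t_tx to clear all hops; remaining 83 packets each add one t_tx.
Total = (4+84-1)·t_tx + 4·t_prop = 87·0.0215579 + 4·0.000351786 = 1.88 ms.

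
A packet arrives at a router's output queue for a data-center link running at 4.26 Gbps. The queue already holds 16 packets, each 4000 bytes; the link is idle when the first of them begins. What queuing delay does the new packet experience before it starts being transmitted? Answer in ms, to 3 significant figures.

0.120 ms

Each queued packet: L/R = 32000/4260000000 = 0.00751174 ms.
16 queued → 0.120188 ms.
Queuing delay = 0.120 ms.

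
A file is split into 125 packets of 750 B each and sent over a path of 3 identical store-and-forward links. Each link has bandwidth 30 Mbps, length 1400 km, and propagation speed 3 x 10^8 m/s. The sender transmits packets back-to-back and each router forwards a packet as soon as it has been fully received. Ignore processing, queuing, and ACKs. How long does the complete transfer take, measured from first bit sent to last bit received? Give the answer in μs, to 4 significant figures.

39400 μs

Per-hop transmission t_tx = L/R = 6000/30000000 = 200 μs.
Per-hop propagation t_prop = 1400000/300000000 = 4666.67 μs.
Pipeline fill: first packet needs 3·t_tx to clear all hops; remaining 124 packets each add one t_tx.
Total = (3+125-1)·t_tx + 3·t_prop = 127·200 + 3·4666.67 = 39400 μs.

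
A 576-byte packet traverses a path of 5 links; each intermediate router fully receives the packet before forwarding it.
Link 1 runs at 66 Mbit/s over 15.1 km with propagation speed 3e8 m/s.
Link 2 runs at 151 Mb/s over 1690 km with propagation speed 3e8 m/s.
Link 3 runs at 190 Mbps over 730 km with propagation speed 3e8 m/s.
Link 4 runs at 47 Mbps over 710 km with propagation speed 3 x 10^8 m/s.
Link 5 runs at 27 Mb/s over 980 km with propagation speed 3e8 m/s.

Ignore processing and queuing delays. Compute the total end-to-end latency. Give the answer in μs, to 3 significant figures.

14100 μs

L = 576 × 8 = 4608 bits.
Transmission delays (L/R per hop): 69.8182, 30.5166, 24.2526, 98.0426, 170.667 μs; sum = 393.297 μs.
Propagation delays (d/s per hop): 50.3333, 5633.33, 2433.33, 2366.67, 3266.67 μs; sum = 13750.3 μs.
End-to-end = 14100 μs.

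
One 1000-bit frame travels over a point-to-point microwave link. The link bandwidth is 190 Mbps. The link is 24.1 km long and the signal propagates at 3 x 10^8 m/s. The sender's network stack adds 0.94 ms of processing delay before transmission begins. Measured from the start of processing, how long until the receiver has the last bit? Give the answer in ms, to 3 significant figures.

1.03 ms

Transmission delay = L/R = 1000 / 190000000 = 0.00526316 ms.
Propagation delay = d/s = 24100 m / 300000000 m/s = 0.0803333 ms.
Plus processing delay 0.94 ms = 0.94 ms.
Total = 1.03 ms.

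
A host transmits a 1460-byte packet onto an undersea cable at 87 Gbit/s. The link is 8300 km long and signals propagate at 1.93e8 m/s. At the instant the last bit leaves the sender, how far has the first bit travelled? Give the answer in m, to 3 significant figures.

25.9 m

t_tx = L/R = 11680/87000000000 = 1.34253e-07 s.
Distance = s × t_tx = 193000000 × 1.34253e-07 = 25.9 m.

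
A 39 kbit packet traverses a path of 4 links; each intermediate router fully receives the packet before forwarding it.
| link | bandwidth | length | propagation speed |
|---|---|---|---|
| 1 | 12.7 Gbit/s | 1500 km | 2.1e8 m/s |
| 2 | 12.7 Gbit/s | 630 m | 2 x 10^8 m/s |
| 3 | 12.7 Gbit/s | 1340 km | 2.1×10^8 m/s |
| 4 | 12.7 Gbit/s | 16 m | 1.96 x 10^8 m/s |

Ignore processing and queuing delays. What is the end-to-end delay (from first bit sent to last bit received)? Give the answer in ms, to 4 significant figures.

L = 39000 bits.
Transmission delay per hop = L/R = 39000/12700000000 = 0.00307087 ms; 4 hops → 0.0122835 ms.
Propagation delays (d/s per hop): 7.14286, 0.00315, 6.38095, 8.16327e-05 ms; sum = 13.527 ms.
End-to-end = 13.54 ms.

13.54 ms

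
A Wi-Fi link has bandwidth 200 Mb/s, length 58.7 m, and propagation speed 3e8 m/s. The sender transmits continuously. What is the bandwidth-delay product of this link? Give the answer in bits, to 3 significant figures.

39.1 bits

Propagation delay = 58.7 / 300000000 = 1.95667e-07 s.
BDP = R × t_prop = 200000000 × 1.95667e-07 = 39.1333 bits.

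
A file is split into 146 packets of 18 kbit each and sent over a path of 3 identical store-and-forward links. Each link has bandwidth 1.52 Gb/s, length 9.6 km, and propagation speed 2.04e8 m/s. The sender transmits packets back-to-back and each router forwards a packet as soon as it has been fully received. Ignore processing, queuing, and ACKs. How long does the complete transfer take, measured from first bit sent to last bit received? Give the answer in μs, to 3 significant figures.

1890 μs

Per-hop transmission t_tx = L/R = 18000/1520000000 = 11.8421 μs.
Per-hop propagation t_prop = 9600/204000000 = 47.0588 μs.
Pipeline fill: first packet needs 3·t_tx to clear all hops; remaining 145 packets each add one t_tx.
Total = (3+146-1)·t_tx + 3·t_prop = 148·11.8421 + 3·47.0588 = 1890 μs.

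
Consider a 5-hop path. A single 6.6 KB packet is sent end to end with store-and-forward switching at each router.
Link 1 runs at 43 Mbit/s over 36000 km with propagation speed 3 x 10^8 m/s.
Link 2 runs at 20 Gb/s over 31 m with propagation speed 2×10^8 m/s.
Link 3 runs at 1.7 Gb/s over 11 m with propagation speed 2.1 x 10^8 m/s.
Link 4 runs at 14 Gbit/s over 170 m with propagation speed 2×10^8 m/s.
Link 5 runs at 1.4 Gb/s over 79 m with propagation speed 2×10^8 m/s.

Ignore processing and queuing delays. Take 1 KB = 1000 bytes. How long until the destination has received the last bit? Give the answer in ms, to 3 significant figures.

121 ms

L = 52800 bits.
Transmission delays (L/R per hop): 1.22791, 0.00264, 0.0310588, 0.00377143, 0.0377143 ms; sum = 1.30309 ms.
Propagation delays (d/s per hop): 120, 0.000155, 5.2381e-05, 0.00085, 0.000395 ms; sum = 120.001 ms.
End-to-end = 121 ms.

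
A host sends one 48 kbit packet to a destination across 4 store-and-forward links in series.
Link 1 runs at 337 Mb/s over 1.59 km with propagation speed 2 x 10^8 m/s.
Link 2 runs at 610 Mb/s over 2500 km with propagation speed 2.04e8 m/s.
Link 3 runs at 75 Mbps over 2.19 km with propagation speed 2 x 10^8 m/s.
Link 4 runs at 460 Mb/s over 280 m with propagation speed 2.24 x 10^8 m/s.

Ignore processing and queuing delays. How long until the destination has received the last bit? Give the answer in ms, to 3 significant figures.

13.2 ms

L = 48000 bits.
Transmission delays (L/R per hop): 0.142433, 0.0786885, 0.64, 0.104348 ms; sum = 0.96547 ms.
Propagation delays (d/s per hop): 0.00795, 12.2549, 0.01095, 0.00125 ms; sum = 12.2751 ms.
End-to-end = 13.2 ms.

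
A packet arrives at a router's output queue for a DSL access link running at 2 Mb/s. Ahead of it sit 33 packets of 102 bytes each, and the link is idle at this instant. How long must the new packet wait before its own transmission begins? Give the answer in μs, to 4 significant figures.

13460 μs

Each queued packet: L/R = 816/2000000 = 408 μs.
33 queued → 13464 μs.
Queuing delay = 13460 μs.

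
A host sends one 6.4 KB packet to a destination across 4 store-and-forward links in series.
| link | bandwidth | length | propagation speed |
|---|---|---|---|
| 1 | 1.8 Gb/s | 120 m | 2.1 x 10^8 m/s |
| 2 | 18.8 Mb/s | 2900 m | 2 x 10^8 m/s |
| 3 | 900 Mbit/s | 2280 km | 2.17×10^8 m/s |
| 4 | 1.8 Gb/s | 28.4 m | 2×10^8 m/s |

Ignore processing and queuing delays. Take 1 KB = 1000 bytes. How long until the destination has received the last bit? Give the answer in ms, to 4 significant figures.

13.36 ms

L = 51200 bits.
Transmission delays (L/R per hop): 0.0284444, 2.7234, 0.0568889, 0.0284444 ms; sum = 2.83718 ms.
Propagation delays (d/s per hop): 0.000571429, 0.0145, 10.5069, 0.000142 ms; sum = 10.5221 ms.
End-to-end = 13.36 ms.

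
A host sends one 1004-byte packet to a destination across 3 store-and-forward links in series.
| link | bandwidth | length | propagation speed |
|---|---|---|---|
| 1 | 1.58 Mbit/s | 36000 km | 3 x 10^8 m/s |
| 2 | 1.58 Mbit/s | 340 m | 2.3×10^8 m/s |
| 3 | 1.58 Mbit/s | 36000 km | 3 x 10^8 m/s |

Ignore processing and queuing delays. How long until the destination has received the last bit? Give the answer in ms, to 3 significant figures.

255 ms

L = 1004 × 8 = 8032 bits.
Transmission delay per hop = L/R = 8032/1580000 = 5.08354 ms; 3 hops → 15.2506 ms.
Propagation delays (d/s per hop): 120, 0.00147826, 120 ms; sum = 240.001 ms.
End-to-end = 255 ms.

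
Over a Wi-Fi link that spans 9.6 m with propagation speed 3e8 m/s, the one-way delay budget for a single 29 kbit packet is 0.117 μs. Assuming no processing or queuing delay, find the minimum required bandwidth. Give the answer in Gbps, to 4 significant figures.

341.2 Gbps

Propagation delay = 9.6 / 300000000 = 0.032 μs.
Transmission budget = 0.117 − 0.032 = 0.085 μs.
R ≥ L / t_tx = 29000 bits / 8.5e-08 s = 341.2 Gbps.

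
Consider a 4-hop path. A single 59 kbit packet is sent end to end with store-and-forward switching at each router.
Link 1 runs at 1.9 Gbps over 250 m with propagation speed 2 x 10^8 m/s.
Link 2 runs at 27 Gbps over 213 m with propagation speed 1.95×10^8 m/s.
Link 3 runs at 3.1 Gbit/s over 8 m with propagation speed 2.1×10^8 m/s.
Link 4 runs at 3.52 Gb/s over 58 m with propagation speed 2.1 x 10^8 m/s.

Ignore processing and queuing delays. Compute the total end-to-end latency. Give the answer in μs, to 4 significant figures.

L = 59000 bits.
Transmission delays (L/R per hop): 31.0526, 2.18519, 19.0323, 16.7614 μs; sum = 69.0314 μs.
Propagation delays (d/s per hop): 1.25, 1.09231, 0.0380952, 0.27619 μs; sum = 2.65659 μs.
End-to-end = 71.69 μs.

71.69 μs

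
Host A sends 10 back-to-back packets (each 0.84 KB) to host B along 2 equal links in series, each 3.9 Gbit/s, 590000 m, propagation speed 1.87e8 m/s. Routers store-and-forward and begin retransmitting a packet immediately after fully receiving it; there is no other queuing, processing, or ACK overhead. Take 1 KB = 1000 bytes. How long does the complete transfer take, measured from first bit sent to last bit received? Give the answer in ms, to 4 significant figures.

6.329 ms

Per-hop transmission t_tx = L/R = 6720/3900000000 = 0.00172308 ms.
Per-hop propagation t_prop = 590000/187000000 = 3.15508 ms.
Pipeline fill: first packet needs 2·t_tx to clear all hops; remaining 9 packets each add one t_tx.
Total = (2+10-1)·t_tx + 2·t_prop = 11·0.00172308 + 2·3.15508 = 6.329 ms.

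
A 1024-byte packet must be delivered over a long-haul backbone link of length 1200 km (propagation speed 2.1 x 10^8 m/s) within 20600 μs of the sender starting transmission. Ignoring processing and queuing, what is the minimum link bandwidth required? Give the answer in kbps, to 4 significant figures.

L = 8192 bits.
Propagation delay = 1200000 / 210000000 = 5714.29 μs.
Transmission budget = 20600 − 5714.29 = 14885.7 μs.
R ≥ L / t_tx = 8192 bits / 0.0148857 s = 550.3 kbps.

550.3 kbps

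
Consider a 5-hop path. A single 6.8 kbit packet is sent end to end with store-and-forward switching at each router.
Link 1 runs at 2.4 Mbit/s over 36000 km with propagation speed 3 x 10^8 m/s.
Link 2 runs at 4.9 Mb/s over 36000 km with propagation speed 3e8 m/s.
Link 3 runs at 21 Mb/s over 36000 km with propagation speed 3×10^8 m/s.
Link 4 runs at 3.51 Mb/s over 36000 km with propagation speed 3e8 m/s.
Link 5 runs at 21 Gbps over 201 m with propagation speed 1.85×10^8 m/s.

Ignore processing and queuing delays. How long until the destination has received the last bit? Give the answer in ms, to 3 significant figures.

L = 6800 bits.
Transmission delays (L/R per hop): 2.83333, 1.38776, 0.32381, 1.93732, 0.00032381 ms; sum = 6.48254 ms.
Propagation delays (d/s per hop): 120, 120, 120, 120, 0.00108649 ms; sum = 480.001 ms.
End-to-end = 486 ms.

486 ms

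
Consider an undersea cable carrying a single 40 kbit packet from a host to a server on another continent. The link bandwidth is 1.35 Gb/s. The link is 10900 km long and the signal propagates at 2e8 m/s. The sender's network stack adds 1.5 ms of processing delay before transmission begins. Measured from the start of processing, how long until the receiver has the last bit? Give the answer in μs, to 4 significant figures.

56030 μs

L = 40000 bits.
Transmission delay = L/R = 40000 / 1350000000 = 29.6296 μs.
Propagation delay = d/s = 10900000 m / 200000000 m/s = 54500 μs.
Plus processing delay 1.5 ms = 1500 μs.
Total = 56030 μs.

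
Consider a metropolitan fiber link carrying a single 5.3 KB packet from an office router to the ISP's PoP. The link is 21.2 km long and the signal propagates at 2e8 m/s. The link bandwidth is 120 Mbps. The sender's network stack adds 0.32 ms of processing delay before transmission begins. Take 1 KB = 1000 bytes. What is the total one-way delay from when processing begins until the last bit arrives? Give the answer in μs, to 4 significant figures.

779.3 μs

L = 42400 bits.
Transmission delay = L/R = 42400 / 120000000 = 353.333 μs.
Propagation delay = d/s = 21200 m / 200000000 m/s = 106 μs.
Plus processing delay 0.32 ms = 320 μs.
Total = 779.3 μs.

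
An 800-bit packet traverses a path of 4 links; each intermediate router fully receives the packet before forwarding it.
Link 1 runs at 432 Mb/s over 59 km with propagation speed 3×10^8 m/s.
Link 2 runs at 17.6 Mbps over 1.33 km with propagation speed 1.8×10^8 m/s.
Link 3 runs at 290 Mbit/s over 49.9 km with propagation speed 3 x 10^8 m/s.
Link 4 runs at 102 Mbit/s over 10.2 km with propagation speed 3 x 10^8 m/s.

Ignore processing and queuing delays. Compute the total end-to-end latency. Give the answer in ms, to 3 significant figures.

Transmission delays (L/R per hop): 0.00185185, 0.0454545, 0.00275862, 0.00784314 ms; sum = 0.0579082 ms.
Propagation delays (d/s per hop): 0.196667, 0.00738889, 0.166333, 0.034 ms; sum = 0.404389 ms.
End-to-end = 0.462 ms.

0.462 ms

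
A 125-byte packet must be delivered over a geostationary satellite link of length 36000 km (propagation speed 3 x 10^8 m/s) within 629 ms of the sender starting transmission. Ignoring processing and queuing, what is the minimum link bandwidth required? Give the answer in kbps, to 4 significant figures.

L = 1000 bits.
Propagation delay = 36000000 / 300000000 = 120 ms.
Transmission budget = 629 − 120 = 509 ms.
R ≥ L / t_tx = 1000 bits / 0.509 s = 1.965 kbps.

1.965 kbps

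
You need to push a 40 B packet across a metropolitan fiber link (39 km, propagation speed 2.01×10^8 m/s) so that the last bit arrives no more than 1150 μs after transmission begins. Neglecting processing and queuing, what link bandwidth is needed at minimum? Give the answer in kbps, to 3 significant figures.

335 kbps

L = 320 bits.
Propagation delay = 39000 / 2.01e+08 = 194.03 μs.
Transmission budget = 1150 − 194.03 = 955.97 μs.
R ≥ L / t_tx = 320 bits / 0.00095597 s = 335 kbps.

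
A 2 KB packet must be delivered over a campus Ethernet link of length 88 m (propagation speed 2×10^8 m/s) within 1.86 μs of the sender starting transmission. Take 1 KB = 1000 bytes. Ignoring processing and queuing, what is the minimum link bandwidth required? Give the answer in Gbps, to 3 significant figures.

L = 16000 bits.
Propagation delay = 88 / 200000000 = 0.44 μs.
Transmission budget = 1.86 − 0.44 = 1.42 μs.
R ≥ L / t_tx = 16000 bits / 1.42e-06 s = 11.3 Gbps.

11.3 Gbps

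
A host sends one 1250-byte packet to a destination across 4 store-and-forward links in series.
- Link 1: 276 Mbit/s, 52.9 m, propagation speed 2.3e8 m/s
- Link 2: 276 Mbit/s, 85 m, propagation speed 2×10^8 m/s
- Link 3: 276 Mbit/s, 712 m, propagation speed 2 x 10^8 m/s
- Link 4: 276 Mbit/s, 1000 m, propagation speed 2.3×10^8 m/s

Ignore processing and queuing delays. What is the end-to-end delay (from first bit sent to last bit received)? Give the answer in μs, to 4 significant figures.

153.5 μs

L = 1250 × 8 = 10000 bits.
Transmission delay per hop = L/R = 10000/276000000 = 36.2319 μs; 4 hops → 144.928 μs.
Propagation delays (d/s per hop): 0.23, 0.425, 3.56, 4.34783 μs; sum = 8.56283 μs.
End-to-end = 153.5 μs.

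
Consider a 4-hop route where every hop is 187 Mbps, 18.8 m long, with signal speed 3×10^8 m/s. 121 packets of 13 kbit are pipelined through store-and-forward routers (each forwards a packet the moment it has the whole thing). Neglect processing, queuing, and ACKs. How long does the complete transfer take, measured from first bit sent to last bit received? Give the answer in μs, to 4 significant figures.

8621 μs

Per-hop transmission t_tx = L/R = 13000/187000000 = 69.5187 μs.
Per-hop propagation t_prop = 18.8/300000000 = 0.0626667 μs.
Pipeline fill: first packet needs 4·t_tx to clear all hops; remaining 120 packets each add one t_tx.
Total = (4+121-1)·t_tx + 4·t_prop = 124·69.5187 + 4·0.0626667 = 8621 μs.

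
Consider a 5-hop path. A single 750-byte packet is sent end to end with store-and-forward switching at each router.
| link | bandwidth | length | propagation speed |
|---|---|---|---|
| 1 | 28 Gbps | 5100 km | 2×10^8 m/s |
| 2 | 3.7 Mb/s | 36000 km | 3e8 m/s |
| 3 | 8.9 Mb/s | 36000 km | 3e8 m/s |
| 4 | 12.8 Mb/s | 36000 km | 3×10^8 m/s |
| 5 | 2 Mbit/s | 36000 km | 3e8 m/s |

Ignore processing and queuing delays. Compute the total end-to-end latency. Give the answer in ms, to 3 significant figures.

L = 750 × 8 = 6000 bits.
Transmission delays (L/R per hop): 0.000214286, 1.62162, 0.674157, 0.46875, 3 ms; sum = 5.76474 ms.
Propagation delays (d/s per hop): 25.5, 120, 120, 120, 120 ms; sum = 505.5 ms.
End-to-end = 511 ms.

511 ms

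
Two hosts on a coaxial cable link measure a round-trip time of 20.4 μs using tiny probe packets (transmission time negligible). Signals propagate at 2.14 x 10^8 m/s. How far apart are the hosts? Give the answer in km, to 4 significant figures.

One-way propagation = RTT/2 = 10.2 μs.
d = s × t = 214000000 × 1.02e-05 = 2.183 km.

2.183 km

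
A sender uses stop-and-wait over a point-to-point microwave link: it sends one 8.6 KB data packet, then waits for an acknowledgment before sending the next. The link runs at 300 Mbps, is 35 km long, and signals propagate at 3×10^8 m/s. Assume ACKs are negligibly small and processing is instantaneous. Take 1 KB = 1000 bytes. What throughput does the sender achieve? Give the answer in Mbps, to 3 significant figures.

149 Mbps

t_tx = L/R = 68800/300000000 = 0.000229333 s.
t_prop = 35000/300000000 = 0.000116667 s; RTT = 0.000233333 s.
Cycle = t_tx + RTT = 0.000462667 s.
Throughput = L / cycle = 68800 / 0.000462667 = 149 Mbps.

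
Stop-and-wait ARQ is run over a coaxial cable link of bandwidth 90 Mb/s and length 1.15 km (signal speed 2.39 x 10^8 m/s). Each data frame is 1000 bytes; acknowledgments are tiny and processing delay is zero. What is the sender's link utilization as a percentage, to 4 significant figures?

90.23 %

t_tx = L/R = 8000/90000000 = 8.88889e-05 s.
t_prop = 1150/239000000 = 4.81172e-06 s; RTT = 9.62343e-06 s.
Cycle = t_tx + RTT = 9.85123e-05 s.
Utilization = t_tx / cycle = 8.88889e-05/9.85123e-05 = 90.23 %.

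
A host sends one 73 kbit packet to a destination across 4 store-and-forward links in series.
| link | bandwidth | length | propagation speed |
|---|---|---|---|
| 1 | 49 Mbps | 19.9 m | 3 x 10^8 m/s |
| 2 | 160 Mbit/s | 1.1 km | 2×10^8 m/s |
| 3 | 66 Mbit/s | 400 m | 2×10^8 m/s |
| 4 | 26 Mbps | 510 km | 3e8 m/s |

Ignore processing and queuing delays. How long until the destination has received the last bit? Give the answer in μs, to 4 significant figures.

7567 μs

L = 73000 bits.
Transmission delays (L/R per hop): 1489.8, 456.25, 1106.06, 2807.69 μs; sum = 5859.8 μs.
Propagation delays (d/s per hop): 0.0663333, 5.5, 2, 1700 μs; sum = 1707.57 μs.
End-to-end = 7567 μs.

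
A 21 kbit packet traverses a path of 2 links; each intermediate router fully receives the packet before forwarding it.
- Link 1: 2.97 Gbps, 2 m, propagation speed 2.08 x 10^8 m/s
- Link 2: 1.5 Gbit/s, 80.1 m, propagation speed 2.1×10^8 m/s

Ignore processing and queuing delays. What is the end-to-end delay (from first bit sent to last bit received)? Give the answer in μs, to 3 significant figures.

L = 21000 bits.
Transmission delays (L/R per hop): 7.07071, 14 μs; sum = 21.0707 μs.
Propagation delays (d/s per hop): 0.00961538, 0.381429 μs; sum = 0.391044 μs.
End-to-end = 21.5 μs.

21.5 μs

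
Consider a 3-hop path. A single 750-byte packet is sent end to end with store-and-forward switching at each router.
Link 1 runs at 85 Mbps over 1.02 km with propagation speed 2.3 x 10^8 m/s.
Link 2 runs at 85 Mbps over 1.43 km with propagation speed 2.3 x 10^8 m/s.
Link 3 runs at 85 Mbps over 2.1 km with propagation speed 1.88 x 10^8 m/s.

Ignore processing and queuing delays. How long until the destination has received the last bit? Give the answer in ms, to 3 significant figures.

L = 750 × 8 = 6000 bits.
Transmission delay per hop = L/R = 6000/85000000 = 0.0705882 ms; 3 hops → 0.211765 ms.
Propagation delays (d/s per hop): 0.00443478, 0.00621739, 0.0111702 ms; sum = 0.0218224 ms.
End-to-end = 0.234 ms.

0.234 ms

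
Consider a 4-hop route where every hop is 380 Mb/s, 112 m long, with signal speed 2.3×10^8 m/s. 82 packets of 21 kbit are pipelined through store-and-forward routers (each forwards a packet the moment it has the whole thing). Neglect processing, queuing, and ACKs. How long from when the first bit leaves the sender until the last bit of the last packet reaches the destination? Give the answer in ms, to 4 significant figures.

Per-hop transmission t_tx = L/R = 21000/380000000 = 0.0552632 ms.
Per-hop propagation t_prop = 112/2.3e+08 = 0.000486957 ms.
Pipeline fill: first packet needs 4·t_tx to clear all hops; remaining 81 packets each add one t_tx.
Total = (4+82-1)·t_tx + 4·t_prop = 85·0.0552632 + 4·0.000486957 = 4.699 ms.

4.699 ms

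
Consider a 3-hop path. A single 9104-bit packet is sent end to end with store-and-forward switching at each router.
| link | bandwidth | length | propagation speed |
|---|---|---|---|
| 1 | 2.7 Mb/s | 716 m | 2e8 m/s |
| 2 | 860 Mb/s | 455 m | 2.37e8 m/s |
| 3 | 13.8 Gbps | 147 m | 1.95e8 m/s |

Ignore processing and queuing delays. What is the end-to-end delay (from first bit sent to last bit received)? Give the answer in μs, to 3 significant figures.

Transmission delays (L/R per hop): 3371.85, 10.586, 0.65971 μs; sum = 3383.1 μs.
Propagation delays (d/s per hop): 3.58, 1.91983, 0.753846 μs; sum = 6.25368 μs.
End-to-end = 3390 μs.

3390 μs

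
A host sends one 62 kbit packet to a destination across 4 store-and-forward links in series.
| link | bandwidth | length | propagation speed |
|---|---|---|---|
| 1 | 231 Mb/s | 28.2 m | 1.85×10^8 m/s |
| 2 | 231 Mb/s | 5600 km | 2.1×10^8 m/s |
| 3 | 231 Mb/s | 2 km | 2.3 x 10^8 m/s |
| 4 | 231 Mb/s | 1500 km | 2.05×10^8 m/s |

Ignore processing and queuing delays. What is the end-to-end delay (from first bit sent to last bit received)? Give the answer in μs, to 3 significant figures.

L = 62000 bits.
Transmission delay per hop = L/R = 62000/231000000 = 268.398 μs; 4 hops → 1073.59 μs.
Propagation delays (d/s per hop): 0.152432, 26666.7, 8.69565, 7317.07 μs; sum = 33992.6 μs.
End-to-end = 35100 μs.

35100 μs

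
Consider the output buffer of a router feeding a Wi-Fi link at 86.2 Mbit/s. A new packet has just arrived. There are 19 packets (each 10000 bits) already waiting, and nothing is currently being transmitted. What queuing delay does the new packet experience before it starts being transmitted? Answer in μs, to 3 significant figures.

2200 μs

Each queued packet: L/R = 10000/86200000 = 116.009 μs.
19 queued → 2204.18 μs.
Queuing delay = 2200 μs.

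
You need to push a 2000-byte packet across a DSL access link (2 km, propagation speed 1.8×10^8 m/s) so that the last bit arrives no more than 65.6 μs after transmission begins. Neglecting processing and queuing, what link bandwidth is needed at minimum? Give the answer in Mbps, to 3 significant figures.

294 Mbps

L = 16000 bits.
Propagation delay = 2000 / 180000000 = 11.1111 μs.
Transmission budget = 65.6 − 11.1111 = 54.4889 μs.
R ≥ L / t_tx = 16000 bits / 5.44889e-05 s = 294 Mbps.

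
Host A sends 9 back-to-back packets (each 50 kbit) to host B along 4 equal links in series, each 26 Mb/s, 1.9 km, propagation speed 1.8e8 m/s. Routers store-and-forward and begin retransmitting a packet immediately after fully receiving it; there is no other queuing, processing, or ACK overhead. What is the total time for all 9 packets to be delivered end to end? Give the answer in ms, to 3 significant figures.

Per-hop transmission t_tx = L/R = 50000/26000000 = 1.92308 ms.
Per-hop propagation t_prop = 1900/180000000 = 0.0105556 ms.
Pipeline fill: first packet needs 4·t_tx to clear all hops; remaining 8 packets each add one t_tx.
Total = (4+9-1)·t_tx + 4·t_prop = 12·1.92308 + 4·0.0105556 = 23.1 ms.

23.1 ms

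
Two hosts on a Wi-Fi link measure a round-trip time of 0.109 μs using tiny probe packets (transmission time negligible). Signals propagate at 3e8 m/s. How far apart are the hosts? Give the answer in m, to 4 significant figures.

One-way propagation = RTT/2 = 0.0545 μs.
d = s × t = 300000000 × 5.45e-08 = 16.35 m.

16.35 m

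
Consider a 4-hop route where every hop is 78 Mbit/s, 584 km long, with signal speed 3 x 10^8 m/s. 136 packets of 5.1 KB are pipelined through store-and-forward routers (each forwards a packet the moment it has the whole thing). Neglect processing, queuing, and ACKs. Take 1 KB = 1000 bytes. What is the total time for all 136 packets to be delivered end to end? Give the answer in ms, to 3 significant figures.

Per-hop transmission t_tx = L/R = 40800/78000000 = 0.523077 ms.
Per-hop propagation t_prop = 584000/300000000 = 1.94667 ms.
Pipeline fill: first packet needs 4·t_tx to clear all hops; remaining 135 packets each add one t_tx.
Total = (4+136-1)·t_tx + 4·t_prop = 139·0.523077 + 4·1.94667 = 80.5 ms.

80.5 ms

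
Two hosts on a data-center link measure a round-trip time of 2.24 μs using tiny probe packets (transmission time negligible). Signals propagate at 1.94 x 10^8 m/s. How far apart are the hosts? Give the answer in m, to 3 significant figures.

217 m

One-way propagation = RTT/2 = 1.12 μs.
d = s × t = 194000000 × 1.12e-06 = 217 m.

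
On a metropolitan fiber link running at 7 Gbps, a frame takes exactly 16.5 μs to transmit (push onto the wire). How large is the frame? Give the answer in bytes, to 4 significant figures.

L = R × t_tx = 7000000000 b/s × 1.65e-05 s = 115500 bits.
In bytes: 115500 / 8 = 14440 bytes.

14440 bytes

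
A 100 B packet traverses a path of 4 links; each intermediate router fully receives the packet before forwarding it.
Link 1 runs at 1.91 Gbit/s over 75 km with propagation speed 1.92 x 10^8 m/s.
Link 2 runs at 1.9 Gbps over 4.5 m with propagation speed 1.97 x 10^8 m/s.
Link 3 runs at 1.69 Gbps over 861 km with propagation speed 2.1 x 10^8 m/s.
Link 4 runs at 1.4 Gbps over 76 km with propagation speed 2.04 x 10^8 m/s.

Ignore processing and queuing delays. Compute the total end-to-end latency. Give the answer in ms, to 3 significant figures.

4.87 ms

L = 100 × 8 = 800 bits.
Transmission delays (L/R per hop): 0.000418848, 0.000421053, 0.000473373, 0.000571429 ms; sum = 0.0018847 ms.
Propagation delays (d/s per hop): 0.390625, 2.28426e-05, 4.1, 0.372549 ms; sum = 4.8632 ms.
End-to-end = 4.87 ms.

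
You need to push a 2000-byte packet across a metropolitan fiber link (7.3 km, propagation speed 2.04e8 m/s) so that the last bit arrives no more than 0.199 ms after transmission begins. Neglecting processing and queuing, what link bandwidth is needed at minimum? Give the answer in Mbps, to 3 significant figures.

98.0 Mbps

L = 16000 bits.
Propagation delay = 7300 / 204000000 = 0.0357843 ms.
Transmission budget = 0.199 − 0.0357843 = 0.163216 ms.
R ≥ L / t_tx = 16000 bits / 0.000163216 s = 98.0 Mbps.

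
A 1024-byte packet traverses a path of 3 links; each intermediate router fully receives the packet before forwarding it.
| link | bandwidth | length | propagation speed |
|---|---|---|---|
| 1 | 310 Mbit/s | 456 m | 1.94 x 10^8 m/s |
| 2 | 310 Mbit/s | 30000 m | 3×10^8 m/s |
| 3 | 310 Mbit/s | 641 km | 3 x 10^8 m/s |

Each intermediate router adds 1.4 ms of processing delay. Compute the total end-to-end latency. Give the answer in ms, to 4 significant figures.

L = 1024 × 8 = 8192 bits.
Transmission delay per hop = L/R = 8192/310000000 = 0.0264258 ms; 3 hops → 0.0792774 ms.
Propagation delays (d/s per hop): 0.00235052, 0.1, 2.13667 ms; sum = 2.23902 ms.
Processing at 2 router(s): 2 × 1.4 ms = 2.8 ms.
End-to-end = 5.118 ms.

5.118 ms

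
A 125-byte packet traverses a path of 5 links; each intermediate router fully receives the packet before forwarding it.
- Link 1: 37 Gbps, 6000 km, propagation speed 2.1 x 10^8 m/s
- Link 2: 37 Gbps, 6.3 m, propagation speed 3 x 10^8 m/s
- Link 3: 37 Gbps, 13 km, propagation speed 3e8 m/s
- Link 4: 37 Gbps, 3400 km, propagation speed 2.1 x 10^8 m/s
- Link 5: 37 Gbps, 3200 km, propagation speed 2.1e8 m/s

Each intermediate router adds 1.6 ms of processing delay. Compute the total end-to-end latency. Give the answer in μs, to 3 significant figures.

66400 μs

L = 125 × 8 = 1000 bits.
Transmission delay per hop = L/R = 1000/37000000000 = 0.027027 μs; 5 hops → 0.135135 μs.
Propagation delays (d/s per hop): 28571.4, 0.021, 43.3333, 16190.5, 15238.1 μs; sum = 60043.4 μs.
Processing at 4 router(s): 4 × 1.6 ms = 6400 μs.
End-to-end = 66400 μs.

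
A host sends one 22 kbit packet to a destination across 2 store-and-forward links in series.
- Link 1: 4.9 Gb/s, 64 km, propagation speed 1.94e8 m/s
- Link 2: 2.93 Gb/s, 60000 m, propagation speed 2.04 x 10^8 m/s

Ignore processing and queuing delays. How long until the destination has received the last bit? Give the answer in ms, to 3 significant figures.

L = 22000 bits.
Transmission delays (L/R per hop): 0.0044898, 0.00750853 ms; sum = 0.0119983 ms.
Propagation delays (d/s per hop): 0.329897, 0.294118 ms; sum = 0.624015 ms.
End-to-end = 0.636 ms.

0.636 ms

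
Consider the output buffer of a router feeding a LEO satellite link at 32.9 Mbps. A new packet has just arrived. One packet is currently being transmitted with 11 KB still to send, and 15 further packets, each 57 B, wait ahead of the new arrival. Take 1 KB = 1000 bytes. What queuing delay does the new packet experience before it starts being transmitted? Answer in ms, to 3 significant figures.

2.88 ms

Each queued packet: L/R = 456/32900000 = 0.0138602 ms.
15 queued → 0.207903 ms.
Plus remaining 88000 bits of current packet: 2.67477 ms.
Queuing delay = 2.88 ms.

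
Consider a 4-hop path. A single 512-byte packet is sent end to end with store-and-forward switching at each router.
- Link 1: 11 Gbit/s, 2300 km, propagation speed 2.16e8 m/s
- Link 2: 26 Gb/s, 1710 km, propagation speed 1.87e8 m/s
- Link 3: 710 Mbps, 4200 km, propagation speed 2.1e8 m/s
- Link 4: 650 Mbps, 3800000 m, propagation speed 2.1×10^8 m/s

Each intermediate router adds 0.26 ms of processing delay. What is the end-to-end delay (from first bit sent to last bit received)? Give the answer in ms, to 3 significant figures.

L = 512 × 8 = 4096 bits.
Transmission delays (L/R per hop): 0.000372364, 0.000157538, 0.00576901, 0.00630154 ms; sum = 0.0126005 ms.
Propagation delays (d/s per hop): 10.6481, 9.14439, 20, 18.0952 ms; sum = 57.8878 ms.
Processing at 3 router(s): 3 × 0.26 ms = 0.78 ms.
End-to-end = 58.7 ms.

58.7 ms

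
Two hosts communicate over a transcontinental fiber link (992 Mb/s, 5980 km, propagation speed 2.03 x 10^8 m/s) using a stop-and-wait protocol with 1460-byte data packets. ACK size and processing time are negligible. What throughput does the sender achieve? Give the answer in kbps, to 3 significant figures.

t_tx = L/R = 11680/992000000 = 1.17742e-05 s.
t_prop = 5980000/2.03e+08 = 0.0294581 s; RTT = 0.0589163 s.
Cycle = t_tx + RTT = 0.058928 s.
Throughput = L / cycle = 11680 / 0.058928 = 198 kbps.

198 kbps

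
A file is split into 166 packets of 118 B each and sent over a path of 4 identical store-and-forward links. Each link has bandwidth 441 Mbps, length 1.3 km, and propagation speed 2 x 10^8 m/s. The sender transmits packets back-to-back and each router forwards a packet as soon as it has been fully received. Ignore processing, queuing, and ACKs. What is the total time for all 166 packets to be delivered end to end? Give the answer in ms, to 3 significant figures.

Per-hop transmission t_tx = L/R = 944/441000000 = 0.00214059 ms.
Per-hop propagation t_prop = 1300/200000000 = 0.0065 ms.
Pipeline fill: first packet needs 4·t_tx to clear all hops; remaining 165 packets each add one t_tx.
Total = (4+166-1)·t_tx + 4·t_prop = 169·0.00214059 + 4·0.0065 = 0.388 ms.

0.388 ms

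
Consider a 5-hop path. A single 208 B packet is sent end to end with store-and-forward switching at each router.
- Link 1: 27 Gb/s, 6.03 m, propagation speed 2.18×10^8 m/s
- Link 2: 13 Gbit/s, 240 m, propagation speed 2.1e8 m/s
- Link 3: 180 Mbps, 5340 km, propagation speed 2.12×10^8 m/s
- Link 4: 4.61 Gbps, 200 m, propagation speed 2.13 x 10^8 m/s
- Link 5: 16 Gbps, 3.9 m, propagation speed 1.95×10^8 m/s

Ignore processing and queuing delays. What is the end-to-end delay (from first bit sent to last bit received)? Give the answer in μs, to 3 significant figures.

L = 208 × 8 = 1664 bits.
Transmission delays (L/R per hop): 0.0616296, 0.128, 9.24444, 0.360954, 0.104 μs; sum = 9.89903 μs.
Propagation delays (d/s per hop): 0.0276606, 1.14286, 25188.7, 0.938967, 0.02 μs; sum = 25190.8 μs.
End-to-end = 25200 μs.

25200 μs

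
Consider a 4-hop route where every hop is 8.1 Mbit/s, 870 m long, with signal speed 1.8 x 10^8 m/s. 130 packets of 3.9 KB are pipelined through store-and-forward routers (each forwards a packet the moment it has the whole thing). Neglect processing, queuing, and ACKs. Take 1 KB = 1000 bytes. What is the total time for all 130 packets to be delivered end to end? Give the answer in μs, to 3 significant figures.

512000 μs

Per-hop transmission t_tx = L/R = 31200/8100000 = 3851.85 μs.
Per-hop propagation t_prop = 870/180000000 = 4.83333 μs.
Pipeline fill: first packet needs 4·t_tx to clear all hops; remaining 129 packets each add one t_tx.
Total = (4+130-1)·t_tx + 4·t_prop = 133·3851.85 + 4·4.83333 = 512000 μs.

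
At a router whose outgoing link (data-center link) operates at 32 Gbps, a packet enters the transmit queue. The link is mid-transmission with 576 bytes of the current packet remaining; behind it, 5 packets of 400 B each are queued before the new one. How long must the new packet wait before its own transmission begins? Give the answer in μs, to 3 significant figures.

Each queued packet: L/R = 3200/32000000000 = 0.1 μs.
5 queued → 0.5 μs.
Plus remaining 4608 bits of current packet: 0.144 μs.
Queuing delay = 0.644 μs.

0.644 μs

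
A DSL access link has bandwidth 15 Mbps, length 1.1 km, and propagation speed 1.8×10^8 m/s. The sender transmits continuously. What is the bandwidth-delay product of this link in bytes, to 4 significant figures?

Propagation delay = 1100 / 180000000 = 6.11111e-06 s.
BDP = R × t_prop = 15000000 × 6.11111e-06 = 91.6667 bits.
In bytes: 91.6667/8 = 11.46 bytes.

11.46 bytes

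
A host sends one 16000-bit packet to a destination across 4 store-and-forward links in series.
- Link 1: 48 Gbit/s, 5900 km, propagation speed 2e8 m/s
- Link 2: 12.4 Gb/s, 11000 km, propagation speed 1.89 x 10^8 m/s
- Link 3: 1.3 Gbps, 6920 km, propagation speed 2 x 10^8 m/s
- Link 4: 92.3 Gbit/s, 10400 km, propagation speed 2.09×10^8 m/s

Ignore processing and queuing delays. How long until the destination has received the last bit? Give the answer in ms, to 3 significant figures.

172 ms

Transmission delays (L/R per hop): 0.000333333, 0.00129032, 0.0123077, 0.000173348 ms; sum = 0.0141047 ms.
Propagation delays (d/s per hop): 29.5, 58.2011, 34.6, 49.7608 ms; sum = 172.062 ms.
End-to-end = 172 ms.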